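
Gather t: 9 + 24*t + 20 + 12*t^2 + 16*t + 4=12*t^2 + 40*t + 33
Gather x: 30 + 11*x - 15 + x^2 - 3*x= x^2 + 8*x + 15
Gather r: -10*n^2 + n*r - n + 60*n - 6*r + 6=-10*n^2 + 59*n + r*(n - 6) + 6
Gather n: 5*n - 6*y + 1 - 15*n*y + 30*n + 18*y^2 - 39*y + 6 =n*(35 - 15*y) + 18*y^2 - 45*y + 7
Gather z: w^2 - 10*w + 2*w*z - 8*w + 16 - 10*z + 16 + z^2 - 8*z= w^2 - 18*w + z^2 + z*(2*w - 18) + 32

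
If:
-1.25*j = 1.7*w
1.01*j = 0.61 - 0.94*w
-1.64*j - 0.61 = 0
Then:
No Solution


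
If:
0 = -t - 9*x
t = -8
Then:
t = -8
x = 8/9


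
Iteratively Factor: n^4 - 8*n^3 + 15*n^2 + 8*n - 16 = (n - 4)*(n^3 - 4*n^2 - n + 4) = (n - 4)^2*(n^2 - 1) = (n - 4)^2*(n + 1)*(n - 1)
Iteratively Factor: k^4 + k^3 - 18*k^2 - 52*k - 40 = (k + 2)*(k^3 - k^2 - 16*k - 20) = (k + 2)^2*(k^2 - 3*k - 10) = (k + 2)^3*(k - 5)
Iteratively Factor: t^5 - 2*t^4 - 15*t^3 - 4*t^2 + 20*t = (t - 5)*(t^4 + 3*t^3 - 4*t) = (t - 5)*(t + 2)*(t^3 + t^2 - 2*t) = (t - 5)*(t - 1)*(t + 2)*(t^2 + 2*t) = t*(t - 5)*(t - 1)*(t + 2)*(t + 2)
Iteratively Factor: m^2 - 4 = (m - 2)*(m + 2)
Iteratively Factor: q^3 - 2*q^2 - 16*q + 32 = (q - 2)*(q^2 - 16) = (q - 4)*(q - 2)*(q + 4)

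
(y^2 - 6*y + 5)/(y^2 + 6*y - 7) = (y - 5)/(y + 7)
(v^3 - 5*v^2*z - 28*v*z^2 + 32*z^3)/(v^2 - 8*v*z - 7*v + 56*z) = (v^2 + 3*v*z - 4*z^2)/(v - 7)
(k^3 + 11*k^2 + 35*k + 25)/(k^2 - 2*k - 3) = (k^2 + 10*k + 25)/(k - 3)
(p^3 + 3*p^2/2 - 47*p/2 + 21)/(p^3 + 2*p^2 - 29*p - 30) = (2*p^2 - 9*p + 7)/(2*(p^2 - 4*p - 5))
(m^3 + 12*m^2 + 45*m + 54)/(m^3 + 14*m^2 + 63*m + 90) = (m + 3)/(m + 5)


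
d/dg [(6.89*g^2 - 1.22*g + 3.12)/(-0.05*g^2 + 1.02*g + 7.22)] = (6.9668*g^2 + 99.8036*g - 11.9908)/(0.0025*g^4 - 0.102*g^3 + 0.3184*g^2 + 14.7288*g + 52.1284)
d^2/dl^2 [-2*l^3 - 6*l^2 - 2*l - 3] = -12*l - 12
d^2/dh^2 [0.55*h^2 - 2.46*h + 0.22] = 1.10000000000000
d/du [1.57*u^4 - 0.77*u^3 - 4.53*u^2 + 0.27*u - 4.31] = 6.28*u^3 - 2.31*u^2 - 9.06*u + 0.27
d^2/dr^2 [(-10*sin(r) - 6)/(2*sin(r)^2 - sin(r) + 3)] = 4*(10*sin(r)^4 + 29*sin(r)^3 - 119*sin(r)^2 - 63*sin(r) + 135)*sin(r)/(-sin(r) - cos(2*r) + 4)^3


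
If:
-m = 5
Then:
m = -5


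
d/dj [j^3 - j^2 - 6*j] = 3*j^2 - 2*j - 6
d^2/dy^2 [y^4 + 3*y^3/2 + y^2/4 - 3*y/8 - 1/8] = 12*y^2 + 9*y + 1/2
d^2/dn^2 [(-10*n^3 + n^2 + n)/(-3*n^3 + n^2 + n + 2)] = 2*(21*n^6 + 63*n^5 + 360*n^4 - 55*n^3 + 30*n^2 + 126*n - 2)/(27*n^9 - 27*n^8 - 18*n^7 - 37*n^6 + 42*n^5 + 27*n^4 + 23*n^3 - 18*n^2 - 12*n - 8)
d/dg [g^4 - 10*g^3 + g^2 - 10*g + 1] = 4*g^3 - 30*g^2 + 2*g - 10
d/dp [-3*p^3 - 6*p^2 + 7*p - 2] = -9*p^2 - 12*p + 7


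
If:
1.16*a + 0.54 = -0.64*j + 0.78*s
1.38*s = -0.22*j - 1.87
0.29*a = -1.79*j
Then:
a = -1.54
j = 0.25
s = -1.39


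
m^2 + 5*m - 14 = (m - 2)*(m + 7)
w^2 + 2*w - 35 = (w - 5)*(w + 7)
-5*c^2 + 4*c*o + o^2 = (-c + o)*(5*c + o)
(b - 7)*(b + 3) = b^2 - 4*b - 21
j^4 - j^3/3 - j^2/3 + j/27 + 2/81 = (j - 2/3)*(j - 1/3)*(j + 1/3)^2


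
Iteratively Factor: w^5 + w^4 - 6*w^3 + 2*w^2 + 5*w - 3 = (w + 1)*(w^4 - 6*w^2 + 8*w - 3) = (w - 1)*(w + 1)*(w^3 + w^2 - 5*w + 3) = (w - 1)^2*(w + 1)*(w^2 + 2*w - 3) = (w - 1)^2*(w + 1)*(w + 3)*(w - 1)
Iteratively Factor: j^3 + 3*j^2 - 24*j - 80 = (j + 4)*(j^2 - j - 20) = (j + 4)^2*(j - 5)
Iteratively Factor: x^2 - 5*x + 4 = (x - 4)*(x - 1)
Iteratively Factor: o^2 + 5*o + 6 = (o + 2)*(o + 3)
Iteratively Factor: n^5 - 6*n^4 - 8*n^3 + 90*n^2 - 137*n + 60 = (n - 3)*(n^4 - 3*n^3 - 17*n^2 + 39*n - 20) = (n - 3)*(n + 4)*(n^3 - 7*n^2 + 11*n - 5) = (n - 3)*(n - 1)*(n + 4)*(n^2 - 6*n + 5) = (n - 3)*(n - 1)^2*(n + 4)*(n - 5)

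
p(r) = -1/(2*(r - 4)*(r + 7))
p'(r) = 1/(2*(r - 4)*(r + 7)^2) + 1/(2*(r - 4)^2*(r + 7))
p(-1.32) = 0.02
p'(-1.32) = 0.00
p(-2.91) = 0.02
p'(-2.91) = -0.00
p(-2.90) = 0.02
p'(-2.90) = -0.00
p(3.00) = 0.05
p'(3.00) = 0.04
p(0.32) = 0.02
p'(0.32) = 0.00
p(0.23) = 0.02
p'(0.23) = 0.00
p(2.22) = 0.03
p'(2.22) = 0.01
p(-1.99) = 0.02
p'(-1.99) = -0.00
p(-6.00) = 0.05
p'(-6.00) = -0.04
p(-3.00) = 0.02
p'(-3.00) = 0.00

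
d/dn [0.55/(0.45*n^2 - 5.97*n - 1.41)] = (3.2835 - 0.495*n)/(-0.45*n^2 + 5.97*n + 1.41)^2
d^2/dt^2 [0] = 0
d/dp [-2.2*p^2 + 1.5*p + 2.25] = 1.5 - 4.4*p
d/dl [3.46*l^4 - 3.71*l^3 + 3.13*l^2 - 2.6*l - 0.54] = 13.84*l^3 - 11.13*l^2 + 6.26*l - 2.6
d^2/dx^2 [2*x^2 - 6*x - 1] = 4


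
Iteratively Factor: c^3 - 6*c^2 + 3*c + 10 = (c - 2)*(c^2 - 4*c - 5) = (c - 2)*(c + 1)*(c - 5)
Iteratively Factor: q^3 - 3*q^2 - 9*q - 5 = (q + 1)*(q^2 - 4*q - 5) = (q - 5)*(q + 1)*(q + 1)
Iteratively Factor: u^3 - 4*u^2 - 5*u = (u - 5)*(u^2 + u) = u*(u - 5)*(u + 1)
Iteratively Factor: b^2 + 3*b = (b + 3)*(b)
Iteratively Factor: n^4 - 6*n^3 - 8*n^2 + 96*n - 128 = (n - 2)*(n^3 - 4*n^2 - 16*n + 64) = (n - 4)*(n - 2)*(n^2 - 16) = (n - 4)^2*(n - 2)*(n + 4)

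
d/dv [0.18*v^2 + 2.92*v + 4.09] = 0.36*v + 2.92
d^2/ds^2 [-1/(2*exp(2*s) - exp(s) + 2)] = (-2*(4*exp(s) - 1)^2*exp(s) + (8*exp(s) - 1)*(2*exp(2*s) - exp(s) + 2))*exp(s)/(2*exp(2*s) - exp(s) + 2)^3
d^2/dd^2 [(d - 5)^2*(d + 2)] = 6*d - 16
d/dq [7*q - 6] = 7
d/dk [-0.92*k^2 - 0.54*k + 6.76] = -1.84*k - 0.54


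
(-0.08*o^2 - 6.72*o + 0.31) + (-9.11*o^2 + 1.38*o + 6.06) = -9.19*o^2 - 5.34*o + 6.37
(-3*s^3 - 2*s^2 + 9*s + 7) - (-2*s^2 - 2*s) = -3*s^3 + 11*s + 7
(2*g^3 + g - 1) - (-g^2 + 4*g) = 2*g^3 + g^2 - 3*g - 1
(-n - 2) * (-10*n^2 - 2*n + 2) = 10*n^3 + 22*n^2 + 2*n - 4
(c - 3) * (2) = 2*c - 6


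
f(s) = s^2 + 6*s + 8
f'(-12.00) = -18.00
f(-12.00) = 80.00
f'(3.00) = 12.00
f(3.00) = 35.00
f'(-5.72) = -5.44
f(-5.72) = 6.40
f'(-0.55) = 4.90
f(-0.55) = 5.00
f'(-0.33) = 5.34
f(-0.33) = 6.13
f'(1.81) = 9.62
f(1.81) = 22.14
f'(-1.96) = 2.08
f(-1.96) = 0.08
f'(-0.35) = 5.30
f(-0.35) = 6.02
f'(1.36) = 8.72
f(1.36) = 18.01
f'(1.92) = 9.84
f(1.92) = 23.21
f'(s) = 2*s + 6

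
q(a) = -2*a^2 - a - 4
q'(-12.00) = 47.00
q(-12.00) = -280.00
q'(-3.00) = 11.00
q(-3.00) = -19.00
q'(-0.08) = -0.68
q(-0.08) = -3.93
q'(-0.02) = -0.92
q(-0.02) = -3.98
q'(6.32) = -26.28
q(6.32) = -90.20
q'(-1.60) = 5.40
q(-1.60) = -7.52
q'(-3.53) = 13.12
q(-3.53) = -25.39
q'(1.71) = -7.84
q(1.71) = -11.56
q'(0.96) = -4.84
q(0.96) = -6.80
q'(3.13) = -13.52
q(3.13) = -26.72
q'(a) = -4*a - 1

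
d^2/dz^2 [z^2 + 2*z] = 2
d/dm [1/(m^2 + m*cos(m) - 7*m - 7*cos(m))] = (m*sin(m) - 2*m - 7*sin(m) - cos(m) + 7)/((m - 7)^2*(m + cos(m))^2)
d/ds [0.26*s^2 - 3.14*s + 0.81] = 0.52*s - 3.14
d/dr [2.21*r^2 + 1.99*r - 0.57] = 4.42*r + 1.99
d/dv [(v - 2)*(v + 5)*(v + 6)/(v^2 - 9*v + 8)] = (v^4 - 18*v^3 - 65*v^2 + 264*v - 476)/(v^4 - 18*v^3 + 97*v^2 - 144*v + 64)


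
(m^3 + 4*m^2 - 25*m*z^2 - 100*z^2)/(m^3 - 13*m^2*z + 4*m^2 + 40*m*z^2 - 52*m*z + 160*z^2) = (-m - 5*z)/(-m + 8*z)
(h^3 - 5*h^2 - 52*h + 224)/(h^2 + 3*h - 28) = h - 8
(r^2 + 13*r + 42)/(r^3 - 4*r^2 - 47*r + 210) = (r + 6)/(r^2 - 11*r + 30)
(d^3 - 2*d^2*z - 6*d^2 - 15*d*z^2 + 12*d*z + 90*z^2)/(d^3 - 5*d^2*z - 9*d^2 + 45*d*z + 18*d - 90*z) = (d + 3*z)/(d - 3)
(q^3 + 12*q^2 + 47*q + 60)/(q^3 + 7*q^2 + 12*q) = (q + 5)/q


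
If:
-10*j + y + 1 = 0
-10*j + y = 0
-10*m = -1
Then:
No Solution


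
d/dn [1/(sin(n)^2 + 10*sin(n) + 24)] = -2*(sin(n) + 5)*cos(n)/(sin(n)^2 + 10*sin(n) + 24)^2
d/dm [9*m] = 9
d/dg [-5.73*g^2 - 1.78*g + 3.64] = -11.46*g - 1.78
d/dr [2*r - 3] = 2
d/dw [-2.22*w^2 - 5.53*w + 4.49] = -4.44*w - 5.53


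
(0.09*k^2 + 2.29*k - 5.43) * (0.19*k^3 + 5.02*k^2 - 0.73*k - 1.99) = 0.0171*k^5 + 0.8869*k^4 + 10.3984*k^3 - 29.1094*k^2 - 0.5932*k + 10.8057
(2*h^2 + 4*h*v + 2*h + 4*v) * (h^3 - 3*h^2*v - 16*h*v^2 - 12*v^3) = 2*h^5 - 2*h^4*v + 2*h^4 - 44*h^3*v^2 - 2*h^3*v - 88*h^2*v^3 - 44*h^2*v^2 - 48*h*v^4 - 88*h*v^3 - 48*v^4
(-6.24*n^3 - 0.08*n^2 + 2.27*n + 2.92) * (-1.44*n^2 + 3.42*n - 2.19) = 8.9856*n^5 - 21.2256*n^4 + 10.1232*n^3 + 3.7338*n^2 + 5.0151*n - 6.3948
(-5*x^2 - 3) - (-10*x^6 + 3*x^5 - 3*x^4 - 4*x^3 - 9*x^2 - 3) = 10*x^6 - 3*x^5 + 3*x^4 + 4*x^3 + 4*x^2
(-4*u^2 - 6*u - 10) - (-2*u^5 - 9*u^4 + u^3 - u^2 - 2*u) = 2*u^5 + 9*u^4 - u^3 - 3*u^2 - 4*u - 10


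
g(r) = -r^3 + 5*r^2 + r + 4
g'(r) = -3*r^2 + 10*r + 1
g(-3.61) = 112.60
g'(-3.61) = -74.20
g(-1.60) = 19.30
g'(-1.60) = -22.68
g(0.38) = 5.05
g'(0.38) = 4.37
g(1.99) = 17.91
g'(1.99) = 9.02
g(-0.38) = 4.40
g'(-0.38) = -3.23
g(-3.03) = 74.69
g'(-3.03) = -56.84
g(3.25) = 25.73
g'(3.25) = 1.81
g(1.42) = 12.64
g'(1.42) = 9.15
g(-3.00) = 73.00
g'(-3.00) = -56.00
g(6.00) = -26.00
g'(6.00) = -47.00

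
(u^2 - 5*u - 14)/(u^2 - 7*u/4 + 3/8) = 8*(u^2 - 5*u - 14)/(8*u^2 - 14*u + 3)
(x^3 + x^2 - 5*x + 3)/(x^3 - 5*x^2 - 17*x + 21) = (x - 1)/(x - 7)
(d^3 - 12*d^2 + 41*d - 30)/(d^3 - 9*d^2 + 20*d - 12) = (d - 5)/(d - 2)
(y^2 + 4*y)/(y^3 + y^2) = (y + 4)/(y*(y + 1))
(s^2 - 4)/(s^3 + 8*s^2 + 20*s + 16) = (s - 2)/(s^2 + 6*s + 8)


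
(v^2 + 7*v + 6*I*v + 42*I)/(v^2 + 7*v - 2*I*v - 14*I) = (v + 6*I)/(v - 2*I)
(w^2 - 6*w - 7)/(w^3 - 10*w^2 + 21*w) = (w + 1)/(w*(w - 3))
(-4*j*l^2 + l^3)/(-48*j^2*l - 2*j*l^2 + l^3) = l*(4*j - l)/(48*j^2 + 2*j*l - l^2)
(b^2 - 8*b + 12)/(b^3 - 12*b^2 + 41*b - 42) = (b - 6)/(b^2 - 10*b + 21)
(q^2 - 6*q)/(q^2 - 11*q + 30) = q/(q - 5)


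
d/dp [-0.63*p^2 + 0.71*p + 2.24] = 0.71 - 1.26*p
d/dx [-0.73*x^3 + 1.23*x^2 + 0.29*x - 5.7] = -2.19*x^2 + 2.46*x + 0.29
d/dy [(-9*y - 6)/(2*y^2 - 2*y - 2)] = 3*(3*y^2 + 4*y + 1)/(2*(y^4 - 2*y^3 - y^2 + 2*y + 1))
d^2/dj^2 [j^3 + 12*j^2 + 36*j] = 6*j + 24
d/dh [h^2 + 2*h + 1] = 2*h + 2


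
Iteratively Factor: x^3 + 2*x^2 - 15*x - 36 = (x + 3)*(x^2 - x - 12) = (x - 4)*(x + 3)*(x + 3)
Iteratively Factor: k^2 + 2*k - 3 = (k + 3)*(k - 1)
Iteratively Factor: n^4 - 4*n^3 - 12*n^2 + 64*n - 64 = (n - 2)*(n^3 - 2*n^2 - 16*n + 32) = (n - 2)^2*(n^2 - 16) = (n - 2)^2*(n + 4)*(n - 4)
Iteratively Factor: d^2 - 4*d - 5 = (d + 1)*(d - 5)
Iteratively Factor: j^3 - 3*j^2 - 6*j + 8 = (j - 1)*(j^2 - 2*j - 8) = (j - 1)*(j + 2)*(j - 4)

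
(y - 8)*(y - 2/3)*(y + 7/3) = y^3 - 19*y^2/3 - 134*y/9 + 112/9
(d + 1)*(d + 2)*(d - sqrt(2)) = d^3 - sqrt(2)*d^2 + 3*d^2 - 3*sqrt(2)*d + 2*d - 2*sqrt(2)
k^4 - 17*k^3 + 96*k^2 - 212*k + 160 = (k - 8)*(k - 5)*(k - 2)^2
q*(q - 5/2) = q^2 - 5*q/2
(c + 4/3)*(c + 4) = c^2 + 16*c/3 + 16/3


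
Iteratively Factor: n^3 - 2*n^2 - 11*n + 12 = (n - 1)*(n^2 - n - 12) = (n - 1)*(n + 3)*(n - 4)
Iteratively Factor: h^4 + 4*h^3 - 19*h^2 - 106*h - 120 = (h + 3)*(h^3 + h^2 - 22*h - 40) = (h - 5)*(h + 3)*(h^2 + 6*h + 8) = (h - 5)*(h + 2)*(h + 3)*(h + 4)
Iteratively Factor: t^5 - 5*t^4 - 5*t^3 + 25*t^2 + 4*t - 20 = (t - 1)*(t^4 - 4*t^3 - 9*t^2 + 16*t + 20) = (t - 1)*(t + 1)*(t^3 - 5*t^2 - 4*t + 20) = (t - 1)*(t + 1)*(t + 2)*(t^2 - 7*t + 10) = (t - 5)*(t - 1)*(t + 1)*(t + 2)*(t - 2)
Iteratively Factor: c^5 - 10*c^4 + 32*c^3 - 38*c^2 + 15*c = (c - 1)*(c^4 - 9*c^3 + 23*c^2 - 15*c) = (c - 5)*(c - 1)*(c^3 - 4*c^2 + 3*c) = (c - 5)*(c - 1)^2*(c^2 - 3*c) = (c - 5)*(c - 3)*(c - 1)^2*(c)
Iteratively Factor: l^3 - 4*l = (l + 2)*(l^2 - 2*l) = l*(l + 2)*(l - 2)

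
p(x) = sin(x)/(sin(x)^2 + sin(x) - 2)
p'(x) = (-2*sin(x)*cos(x) - cos(x))*sin(x)/(sin(x)^2 + sin(x) - 2)^2 + cos(x)/(sin(x)^2 + sin(x) - 2) = (cos(x)^2 - 3)*cos(x)/(sin(x)^2 + sin(x) - 2)^2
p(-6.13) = -0.08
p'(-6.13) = -0.60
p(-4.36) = -5.20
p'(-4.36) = 30.49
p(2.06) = -2.61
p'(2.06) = 11.42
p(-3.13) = 0.01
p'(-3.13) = 0.49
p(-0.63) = 0.26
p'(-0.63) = -0.38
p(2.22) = -1.40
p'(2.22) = 4.92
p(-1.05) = 0.41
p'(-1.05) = -0.31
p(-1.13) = 0.43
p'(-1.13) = -0.28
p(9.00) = -0.29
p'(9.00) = 0.98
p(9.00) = -0.29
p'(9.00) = 0.98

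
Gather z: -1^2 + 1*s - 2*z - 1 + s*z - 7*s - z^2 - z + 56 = -6*s - z^2 + z*(s - 3) + 54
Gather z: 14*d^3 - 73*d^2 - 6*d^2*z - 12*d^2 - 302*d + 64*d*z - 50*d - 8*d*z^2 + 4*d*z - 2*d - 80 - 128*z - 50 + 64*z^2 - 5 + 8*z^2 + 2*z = 14*d^3 - 85*d^2 - 354*d + z^2*(72 - 8*d) + z*(-6*d^2 + 68*d - 126) - 135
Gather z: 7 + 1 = 8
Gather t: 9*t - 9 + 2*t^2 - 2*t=2*t^2 + 7*t - 9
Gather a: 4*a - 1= 4*a - 1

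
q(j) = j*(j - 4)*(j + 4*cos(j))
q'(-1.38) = 40.78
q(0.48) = -6.81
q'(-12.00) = 21.40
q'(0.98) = 0.33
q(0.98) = -9.49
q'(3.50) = -4.94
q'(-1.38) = 40.78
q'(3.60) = -3.95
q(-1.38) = -4.61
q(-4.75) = -191.17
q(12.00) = 1476.04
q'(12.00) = 609.55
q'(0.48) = -10.81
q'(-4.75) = -62.48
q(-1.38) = -4.61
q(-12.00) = -1655.92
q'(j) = j*(1 - 4*sin(j))*(j - 4) + j*(j + 4*cos(j)) + (j - 4)*(j + 4*cos(j))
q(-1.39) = -5.03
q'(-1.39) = 41.52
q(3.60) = -0.02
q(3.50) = 0.43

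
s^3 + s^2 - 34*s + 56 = (s - 4)*(s - 2)*(s + 7)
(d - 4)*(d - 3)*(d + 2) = d^3 - 5*d^2 - 2*d + 24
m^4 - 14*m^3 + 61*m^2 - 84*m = m*(m - 7)*(m - 4)*(m - 3)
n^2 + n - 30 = (n - 5)*(n + 6)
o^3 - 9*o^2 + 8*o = o*(o - 8)*(o - 1)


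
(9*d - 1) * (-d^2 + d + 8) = -9*d^3 + 10*d^2 + 71*d - 8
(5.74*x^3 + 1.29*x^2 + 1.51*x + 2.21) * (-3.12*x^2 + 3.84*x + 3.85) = -17.9088*x^5 + 18.0168*x^4 + 22.3414*x^3 + 3.8697*x^2 + 14.2999*x + 8.5085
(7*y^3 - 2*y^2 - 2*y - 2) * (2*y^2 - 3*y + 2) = 14*y^5 - 25*y^4 + 16*y^3 - 2*y^2 + 2*y - 4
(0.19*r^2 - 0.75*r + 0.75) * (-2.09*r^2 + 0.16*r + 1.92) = -0.3971*r^4 + 1.5979*r^3 - 1.3227*r^2 - 1.32*r + 1.44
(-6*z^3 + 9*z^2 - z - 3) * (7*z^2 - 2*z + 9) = -42*z^5 + 75*z^4 - 79*z^3 + 62*z^2 - 3*z - 27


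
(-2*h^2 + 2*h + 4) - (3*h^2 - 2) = -5*h^2 + 2*h + 6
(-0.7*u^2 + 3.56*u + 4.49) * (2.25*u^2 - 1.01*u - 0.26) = -1.575*u^4 + 8.717*u^3 + 6.6889*u^2 - 5.4605*u - 1.1674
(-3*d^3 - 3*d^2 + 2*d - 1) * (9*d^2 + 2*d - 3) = -27*d^5 - 33*d^4 + 21*d^3 + 4*d^2 - 8*d + 3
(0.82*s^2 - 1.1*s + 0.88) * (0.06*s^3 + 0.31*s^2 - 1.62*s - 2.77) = 0.0492*s^5 + 0.1882*s^4 - 1.6166*s^3 - 0.2166*s^2 + 1.6214*s - 2.4376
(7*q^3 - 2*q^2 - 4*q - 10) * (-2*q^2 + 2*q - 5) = -14*q^5 + 18*q^4 - 31*q^3 + 22*q^2 + 50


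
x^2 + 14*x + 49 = (x + 7)^2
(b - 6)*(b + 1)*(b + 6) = b^3 + b^2 - 36*b - 36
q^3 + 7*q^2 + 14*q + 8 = (q + 1)*(q + 2)*(q + 4)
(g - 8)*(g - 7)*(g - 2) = g^3 - 17*g^2 + 86*g - 112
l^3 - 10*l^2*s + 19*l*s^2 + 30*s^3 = (l - 6*s)*(l - 5*s)*(l + s)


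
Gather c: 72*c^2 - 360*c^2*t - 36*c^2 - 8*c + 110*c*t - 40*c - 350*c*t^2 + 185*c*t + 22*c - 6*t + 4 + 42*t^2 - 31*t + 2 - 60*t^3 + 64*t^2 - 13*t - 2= c^2*(36 - 360*t) + c*(-350*t^2 + 295*t - 26) - 60*t^3 + 106*t^2 - 50*t + 4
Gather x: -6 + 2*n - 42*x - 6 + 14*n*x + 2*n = 4*n + x*(14*n - 42) - 12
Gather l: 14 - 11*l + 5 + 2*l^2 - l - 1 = 2*l^2 - 12*l + 18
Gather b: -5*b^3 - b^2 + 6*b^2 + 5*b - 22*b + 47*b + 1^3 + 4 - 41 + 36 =-5*b^3 + 5*b^2 + 30*b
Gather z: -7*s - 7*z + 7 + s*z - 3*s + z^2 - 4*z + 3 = -10*s + z^2 + z*(s - 11) + 10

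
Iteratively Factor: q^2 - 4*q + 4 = (q - 2)*(q - 2)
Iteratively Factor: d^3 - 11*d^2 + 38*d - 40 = (d - 2)*(d^2 - 9*d + 20) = (d - 5)*(d - 2)*(d - 4)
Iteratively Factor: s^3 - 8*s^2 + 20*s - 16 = (s - 2)*(s^2 - 6*s + 8) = (s - 2)^2*(s - 4)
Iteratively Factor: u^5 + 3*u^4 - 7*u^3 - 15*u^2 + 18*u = (u)*(u^4 + 3*u^3 - 7*u^2 - 15*u + 18) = u*(u + 3)*(u^3 - 7*u + 6) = u*(u - 1)*(u + 3)*(u^2 + u - 6) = u*(u - 2)*(u - 1)*(u + 3)*(u + 3)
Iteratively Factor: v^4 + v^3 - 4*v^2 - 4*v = (v + 1)*(v^3 - 4*v) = (v - 2)*(v + 1)*(v^2 + 2*v) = v*(v - 2)*(v + 1)*(v + 2)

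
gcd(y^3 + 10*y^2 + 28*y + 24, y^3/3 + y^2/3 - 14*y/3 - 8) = y + 2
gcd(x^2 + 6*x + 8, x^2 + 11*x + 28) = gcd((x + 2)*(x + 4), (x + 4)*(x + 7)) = x + 4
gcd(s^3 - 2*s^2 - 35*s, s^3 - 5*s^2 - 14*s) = s^2 - 7*s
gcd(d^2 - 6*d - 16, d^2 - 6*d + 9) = 1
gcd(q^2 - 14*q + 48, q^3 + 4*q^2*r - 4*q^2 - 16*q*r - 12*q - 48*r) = q - 6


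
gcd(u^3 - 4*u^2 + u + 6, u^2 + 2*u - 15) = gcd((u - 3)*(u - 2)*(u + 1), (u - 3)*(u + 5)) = u - 3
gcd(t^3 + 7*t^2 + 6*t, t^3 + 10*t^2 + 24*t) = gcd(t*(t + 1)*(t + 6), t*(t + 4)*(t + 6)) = t^2 + 6*t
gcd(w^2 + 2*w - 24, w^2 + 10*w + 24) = w + 6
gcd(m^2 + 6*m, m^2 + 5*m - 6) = m + 6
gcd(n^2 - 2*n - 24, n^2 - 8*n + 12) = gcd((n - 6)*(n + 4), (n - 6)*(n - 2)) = n - 6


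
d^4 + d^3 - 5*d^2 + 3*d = d*(d - 1)^2*(d + 3)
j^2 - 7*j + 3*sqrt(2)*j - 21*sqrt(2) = (j - 7)*(j + 3*sqrt(2))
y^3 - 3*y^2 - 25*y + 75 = (y - 5)*(y - 3)*(y + 5)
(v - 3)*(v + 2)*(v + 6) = v^3 + 5*v^2 - 12*v - 36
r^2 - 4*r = r*(r - 4)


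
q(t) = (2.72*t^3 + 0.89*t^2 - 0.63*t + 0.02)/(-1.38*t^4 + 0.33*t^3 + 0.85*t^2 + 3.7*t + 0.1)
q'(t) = (8.16*t^2 + 1.78*t - 0.63)/(-1.38*t^4 + 0.33*t^3 + 0.85*t^2 + 3.7*t + 0.1) + (2.72*t^3 + 0.89*t^2 - 0.63*t + 0.02)*(5.52*t^3 - 0.99*t^2 - 1.7*t - 3.7)/(-1.38*t^4 + 0.33*t^3 + 0.85*t^2 + 3.7*t + 0.1)^2 = (3.7536*t^6 + 2.4564*t^5 - 0.589900000000002*t^4 + 20.6542*t^3 + 4.6247*t^2 + 0.144*t - 0.137)/(1.9044*t^8 - 0.9108*t^7 - 2.2371*t^6 - 9.651*t^5 + 2.8885*t^4 + 6.356*t^3 + 13.86*t^2 + 0.74*t + 0.01)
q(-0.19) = -0.27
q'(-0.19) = -0.42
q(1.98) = -2.96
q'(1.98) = 7.56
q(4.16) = -0.58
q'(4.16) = 0.19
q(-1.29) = 0.45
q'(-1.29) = -0.50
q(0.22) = -0.05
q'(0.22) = 0.37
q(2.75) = -1.11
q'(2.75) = 0.80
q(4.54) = -0.52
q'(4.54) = 0.15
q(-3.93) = 0.42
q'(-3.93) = 0.08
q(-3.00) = 0.51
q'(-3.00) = 0.10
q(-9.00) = 0.21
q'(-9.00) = 0.02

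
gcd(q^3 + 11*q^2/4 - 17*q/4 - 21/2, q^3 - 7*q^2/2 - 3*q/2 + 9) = q - 2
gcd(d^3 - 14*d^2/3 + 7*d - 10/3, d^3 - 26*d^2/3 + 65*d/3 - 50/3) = d^2 - 11*d/3 + 10/3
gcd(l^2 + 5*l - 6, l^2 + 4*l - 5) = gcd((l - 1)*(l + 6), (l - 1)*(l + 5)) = l - 1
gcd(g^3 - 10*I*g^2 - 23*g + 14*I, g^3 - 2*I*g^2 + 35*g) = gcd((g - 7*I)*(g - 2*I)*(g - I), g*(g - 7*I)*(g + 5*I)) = g - 7*I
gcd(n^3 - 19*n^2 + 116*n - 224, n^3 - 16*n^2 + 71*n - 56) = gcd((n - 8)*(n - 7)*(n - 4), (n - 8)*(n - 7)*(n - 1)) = n^2 - 15*n + 56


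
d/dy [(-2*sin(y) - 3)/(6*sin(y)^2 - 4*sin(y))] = 3*(3/tan(y) - cos(y)^3/sin(y)^2)/(3*sin(y) - 2)^2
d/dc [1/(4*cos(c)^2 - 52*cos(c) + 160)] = (2*cos(c) - 13)*sin(c)/(4*(cos(c)^2 - 13*cos(c) + 40)^2)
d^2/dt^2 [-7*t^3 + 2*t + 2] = -42*t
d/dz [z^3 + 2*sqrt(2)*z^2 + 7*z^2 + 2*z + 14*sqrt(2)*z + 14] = 3*z^2 + 4*sqrt(2)*z + 14*z + 2 + 14*sqrt(2)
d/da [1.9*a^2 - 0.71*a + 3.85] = 3.8*a - 0.71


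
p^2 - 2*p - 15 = (p - 5)*(p + 3)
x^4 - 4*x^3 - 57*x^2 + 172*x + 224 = (x - 8)*(x - 4)*(x + 1)*(x + 7)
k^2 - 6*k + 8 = (k - 4)*(k - 2)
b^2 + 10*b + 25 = (b + 5)^2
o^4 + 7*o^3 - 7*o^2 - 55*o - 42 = (o - 3)*(o + 1)*(o + 2)*(o + 7)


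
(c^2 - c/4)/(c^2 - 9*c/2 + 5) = c*(4*c - 1)/(2*(2*c^2 - 9*c + 10))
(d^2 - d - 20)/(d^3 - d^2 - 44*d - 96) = (d - 5)/(d^2 - 5*d - 24)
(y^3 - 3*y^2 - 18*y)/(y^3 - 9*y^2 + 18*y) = (y + 3)/(y - 3)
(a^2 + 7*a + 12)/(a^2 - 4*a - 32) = (a + 3)/(a - 8)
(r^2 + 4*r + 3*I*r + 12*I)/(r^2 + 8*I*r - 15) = (r + 4)/(r + 5*I)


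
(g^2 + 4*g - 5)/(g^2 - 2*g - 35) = (g - 1)/(g - 7)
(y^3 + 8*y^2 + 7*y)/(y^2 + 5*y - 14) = y*(y + 1)/(y - 2)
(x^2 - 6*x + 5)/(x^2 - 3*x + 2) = (x - 5)/(x - 2)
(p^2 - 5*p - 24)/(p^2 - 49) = (p^2 - 5*p - 24)/(p^2 - 49)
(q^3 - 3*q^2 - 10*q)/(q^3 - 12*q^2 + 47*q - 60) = q*(q + 2)/(q^2 - 7*q + 12)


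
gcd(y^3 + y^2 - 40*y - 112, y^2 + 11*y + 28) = y + 4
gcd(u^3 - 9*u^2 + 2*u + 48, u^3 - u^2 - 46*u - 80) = u^2 - 6*u - 16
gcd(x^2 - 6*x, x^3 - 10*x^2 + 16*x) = x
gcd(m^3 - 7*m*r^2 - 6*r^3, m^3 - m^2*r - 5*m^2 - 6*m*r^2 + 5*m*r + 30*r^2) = -m^2 + m*r + 6*r^2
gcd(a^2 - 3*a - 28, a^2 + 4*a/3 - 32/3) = a + 4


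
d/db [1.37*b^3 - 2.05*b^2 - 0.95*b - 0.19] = 4.11*b^2 - 4.1*b - 0.95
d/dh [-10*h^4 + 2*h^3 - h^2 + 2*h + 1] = -40*h^3 + 6*h^2 - 2*h + 2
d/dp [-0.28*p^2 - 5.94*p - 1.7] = -0.56*p - 5.94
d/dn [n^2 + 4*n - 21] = 2*n + 4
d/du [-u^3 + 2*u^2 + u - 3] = -3*u^2 + 4*u + 1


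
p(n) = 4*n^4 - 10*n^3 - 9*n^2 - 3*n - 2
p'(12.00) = 23109.00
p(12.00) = 64330.00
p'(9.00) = 9069.00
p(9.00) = 18196.00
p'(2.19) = -18.25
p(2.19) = -64.76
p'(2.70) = 44.63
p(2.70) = -59.96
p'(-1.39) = -78.91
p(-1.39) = 26.57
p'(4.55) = 801.17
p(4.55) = 570.44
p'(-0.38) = -1.37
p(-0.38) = -1.53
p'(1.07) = -37.01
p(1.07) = -22.52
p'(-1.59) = -114.54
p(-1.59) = 45.78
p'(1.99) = -31.53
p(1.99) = -59.69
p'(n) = 16*n^3 - 30*n^2 - 18*n - 3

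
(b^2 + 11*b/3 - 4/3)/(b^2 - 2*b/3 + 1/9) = 3*(b + 4)/(3*b - 1)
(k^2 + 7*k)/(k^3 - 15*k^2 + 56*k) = (k + 7)/(k^2 - 15*k + 56)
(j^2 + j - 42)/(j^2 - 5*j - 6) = (j + 7)/(j + 1)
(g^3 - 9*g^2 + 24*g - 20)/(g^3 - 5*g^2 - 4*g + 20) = (g - 2)/(g + 2)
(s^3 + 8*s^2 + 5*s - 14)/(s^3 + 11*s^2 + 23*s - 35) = (s + 2)/(s + 5)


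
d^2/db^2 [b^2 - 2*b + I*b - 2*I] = 2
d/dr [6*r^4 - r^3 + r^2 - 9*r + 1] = 24*r^3 - 3*r^2 + 2*r - 9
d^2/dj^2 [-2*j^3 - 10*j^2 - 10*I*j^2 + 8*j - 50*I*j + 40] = -12*j - 20 - 20*I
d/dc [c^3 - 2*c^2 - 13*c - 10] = 3*c^2 - 4*c - 13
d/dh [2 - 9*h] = -9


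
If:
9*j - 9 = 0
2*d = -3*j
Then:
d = -3/2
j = 1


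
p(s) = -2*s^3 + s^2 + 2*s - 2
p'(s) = -6*s^2 + 2*s + 2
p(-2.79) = 43.64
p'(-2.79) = -50.28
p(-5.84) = 418.78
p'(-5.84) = -214.31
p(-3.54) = 92.18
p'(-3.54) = -80.27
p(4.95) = -210.17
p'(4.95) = -135.12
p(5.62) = -314.18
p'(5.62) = -176.27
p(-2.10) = 16.73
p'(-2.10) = -28.66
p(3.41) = -62.86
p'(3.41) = -60.95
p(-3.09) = 60.38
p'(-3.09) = -61.47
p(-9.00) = 1519.00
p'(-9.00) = -502.00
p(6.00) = -386.00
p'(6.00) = -202.00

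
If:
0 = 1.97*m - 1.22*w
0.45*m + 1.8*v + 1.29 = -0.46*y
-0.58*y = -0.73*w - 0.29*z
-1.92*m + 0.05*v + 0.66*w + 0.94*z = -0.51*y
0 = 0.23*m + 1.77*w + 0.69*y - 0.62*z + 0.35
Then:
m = -0.08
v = -0.66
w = -0.12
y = -0.13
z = 0.04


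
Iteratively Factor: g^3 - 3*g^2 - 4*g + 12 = (g - 3)*(g^2 - 4) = (g - 3)*(g + 2)*(g - 2)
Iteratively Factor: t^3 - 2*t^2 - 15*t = (t)*(t^2 - 2*t - 15) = t*(t + 3)*(t - 5)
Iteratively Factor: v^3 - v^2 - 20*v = (v)*(v^2 - v - 20) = v*(v - 5)*(v + 4)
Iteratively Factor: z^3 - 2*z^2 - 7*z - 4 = (z + 1)*(z^2 - 3*z - 4) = (z - 4)*(z + 1)*(z + 1)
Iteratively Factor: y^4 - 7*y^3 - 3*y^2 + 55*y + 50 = (y - 5)*(y^3 - 2*y^2 - 13*y - 10) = (y - 5)^2*(y^2 + 3*y + 2) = (y - 5)^2*(y + 2)*(y + 1)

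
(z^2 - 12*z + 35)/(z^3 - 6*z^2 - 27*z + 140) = (z - 5)/(z^2 + z - 20)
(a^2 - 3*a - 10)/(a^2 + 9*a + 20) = (a^2 - 3*a - 10)/(a^2 + 9*a + 20)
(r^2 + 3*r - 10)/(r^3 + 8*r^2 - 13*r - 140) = (r - 2)/(r^2 + 3*r - 28)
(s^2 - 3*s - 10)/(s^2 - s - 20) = (s + 2)/(s + 4)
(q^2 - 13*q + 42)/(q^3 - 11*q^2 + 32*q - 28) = (q - 6)/(q^2 - 4*q + 4)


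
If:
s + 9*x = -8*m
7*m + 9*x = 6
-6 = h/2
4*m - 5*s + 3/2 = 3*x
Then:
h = -12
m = -177/68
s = -231/68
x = 183/68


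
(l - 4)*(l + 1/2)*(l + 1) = l^3 - 5*l^2/2 - 11*l/2 - 2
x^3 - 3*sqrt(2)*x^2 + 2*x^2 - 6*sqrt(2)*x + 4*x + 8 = (x + 2)*(x - 2*sqrt(2))*(x - sqrt(2))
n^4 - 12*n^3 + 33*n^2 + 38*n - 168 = (n - 7)*(n - 4)*(n - 3)*(n + 2)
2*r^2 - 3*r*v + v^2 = (-2*r + v)*(-r + v)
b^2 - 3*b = b*(b - 3)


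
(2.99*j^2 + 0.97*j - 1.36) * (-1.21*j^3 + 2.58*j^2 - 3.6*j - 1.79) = -3.6179*j^5 + 6.5405*j^4 - 6.6158*j^3 - 12.3529*j^2 + 3.1597*j + 2.4344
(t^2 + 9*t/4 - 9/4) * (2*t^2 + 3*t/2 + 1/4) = 2*t^4 + 6*t^3 - 7*t^2/8 - 45*t/16 - 9/16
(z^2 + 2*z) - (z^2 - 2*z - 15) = 4*z + 15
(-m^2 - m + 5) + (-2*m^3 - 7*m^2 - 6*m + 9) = -2*m^3 - 8*m^2 - 7*m + 14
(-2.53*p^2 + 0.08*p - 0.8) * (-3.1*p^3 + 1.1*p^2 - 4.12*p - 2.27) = 7.843*p^5 - 3.031*p^4 + 12.9916*p^3 + 4.5335*p^2 + 3.1144*p + 1.816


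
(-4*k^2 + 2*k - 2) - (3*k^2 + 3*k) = -7*k^2 - k - 2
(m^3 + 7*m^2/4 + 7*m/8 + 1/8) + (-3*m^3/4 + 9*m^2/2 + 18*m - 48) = m^3/4 + 25*m^2/4 + 151*m/8 - 383/8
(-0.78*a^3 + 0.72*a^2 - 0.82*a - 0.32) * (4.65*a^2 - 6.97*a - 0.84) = -3.627*a^5 + 8.7846*a^4 - 8.1762*a^3 + 3.6226*a^2 + 2.9192*a + 0.2688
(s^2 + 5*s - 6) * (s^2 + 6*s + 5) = s^4 + 11*s^3 + 29*s^2 - 11*s - 30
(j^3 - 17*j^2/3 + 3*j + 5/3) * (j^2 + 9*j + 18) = j^5 + 10*j^4/3 - 30*j^3 - 220*j^2/3 + 69*j + 30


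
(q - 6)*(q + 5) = q^2 - q - 30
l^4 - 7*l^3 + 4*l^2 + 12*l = l*(l - 6)*(l - 2)*(l + 1)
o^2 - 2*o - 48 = (o - 8)*(o + 6)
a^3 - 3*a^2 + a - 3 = (a - 3)*(a - I)*(a + I)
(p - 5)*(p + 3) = p^2 - 2*p - 15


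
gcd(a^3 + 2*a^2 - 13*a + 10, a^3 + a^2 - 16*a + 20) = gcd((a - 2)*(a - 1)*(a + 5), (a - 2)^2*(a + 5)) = a^2 + 3*a - 10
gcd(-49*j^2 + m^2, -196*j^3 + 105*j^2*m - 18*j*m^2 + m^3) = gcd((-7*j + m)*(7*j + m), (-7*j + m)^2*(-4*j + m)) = 7*j - m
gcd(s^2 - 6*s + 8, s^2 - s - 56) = 1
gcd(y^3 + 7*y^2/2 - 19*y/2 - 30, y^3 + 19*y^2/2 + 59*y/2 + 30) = y^2 + 13*y/2 + 10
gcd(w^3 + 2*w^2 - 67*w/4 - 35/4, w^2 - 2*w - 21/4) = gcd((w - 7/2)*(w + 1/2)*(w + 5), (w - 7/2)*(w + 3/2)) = w - 7/2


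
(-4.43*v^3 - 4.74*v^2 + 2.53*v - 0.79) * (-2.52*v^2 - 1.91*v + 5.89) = 11.1636*v^5 + 20.4061*v^4 - 23.4149*v^3 - 30.7601*v^2 + 16.4106*v - 4.6531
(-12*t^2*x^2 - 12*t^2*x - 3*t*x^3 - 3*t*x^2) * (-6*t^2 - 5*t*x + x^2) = 72*t^4*x^2 + 72*t^4*x + 78*t^3*x^3 + 78*t^3*x^2 + 3*t^2*x^4 + 3*t^2*x^3 - 3*t*x^5 - 3*t*x^4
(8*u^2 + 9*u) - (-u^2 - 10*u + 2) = 9*u^2 + 19*u - 2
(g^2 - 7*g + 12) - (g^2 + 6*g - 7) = 19 - 13*g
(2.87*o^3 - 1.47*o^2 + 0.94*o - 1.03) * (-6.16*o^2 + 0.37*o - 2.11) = -17.6792*o^5 + 10.1171*o^4 - 12.39*o^3 + 9.7943*o^2 - 2.3645*o + 2.1733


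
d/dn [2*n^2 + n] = 4*n + 1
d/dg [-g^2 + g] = 1 - 2*g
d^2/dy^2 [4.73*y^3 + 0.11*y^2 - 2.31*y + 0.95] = 28.38*y + 0.22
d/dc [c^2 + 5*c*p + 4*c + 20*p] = 2*c + 5*p + 4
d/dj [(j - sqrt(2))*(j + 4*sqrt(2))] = 2*j + 3*sqrt(2)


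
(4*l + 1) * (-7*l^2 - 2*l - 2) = -28*l^3 - 15*l^2 - 10*l - 2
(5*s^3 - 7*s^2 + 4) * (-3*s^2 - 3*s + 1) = -15*s^5 + 6*s^4 + 26*s^3 - 19*s^2 - 12*s + 4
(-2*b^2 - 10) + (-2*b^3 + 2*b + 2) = -2*b^3 - 2*b^2 + 2*b - 8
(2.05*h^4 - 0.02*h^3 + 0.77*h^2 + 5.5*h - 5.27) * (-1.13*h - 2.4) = -2.3165*h^5 - 4.8974*h^4 - 0.8221*h^3 - 8.063*h^2 - 7.2449*h + 12.648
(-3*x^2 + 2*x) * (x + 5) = -3*x^3 - 13*x^2 + 10*x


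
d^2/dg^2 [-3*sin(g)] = 3*sin(g)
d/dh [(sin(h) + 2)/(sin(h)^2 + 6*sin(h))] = (-4*sin(h) + cos(h)^2 - 13)*cos(h)/((sin(h) + 6)^2*sin(h)^2)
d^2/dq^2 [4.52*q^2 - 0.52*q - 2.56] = 9.04000000000000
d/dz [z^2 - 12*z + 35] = 2*z - 12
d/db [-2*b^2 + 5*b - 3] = 5 - 4*b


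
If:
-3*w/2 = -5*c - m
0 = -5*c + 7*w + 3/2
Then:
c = 7*w/5 + 3/10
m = -11*w/2 - 3/2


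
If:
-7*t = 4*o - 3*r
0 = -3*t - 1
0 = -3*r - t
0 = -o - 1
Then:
No Solution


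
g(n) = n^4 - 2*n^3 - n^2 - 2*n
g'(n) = 4*n^3 - 6*n^2 - 2*n - 2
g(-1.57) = 14.49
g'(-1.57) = -29.13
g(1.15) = -4.92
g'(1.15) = -6.15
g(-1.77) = 21.31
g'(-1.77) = -39.44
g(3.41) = 37.46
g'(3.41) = 80.02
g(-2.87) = 112.63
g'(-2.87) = -140.24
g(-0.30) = 0.57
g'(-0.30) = -2.05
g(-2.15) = 40.92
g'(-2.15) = -65.19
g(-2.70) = 90.62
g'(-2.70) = -119.07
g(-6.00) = 1704.00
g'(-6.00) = -1070.00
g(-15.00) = 57180.00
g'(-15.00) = -14822.00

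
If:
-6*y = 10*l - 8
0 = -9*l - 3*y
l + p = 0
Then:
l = -1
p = 1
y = 3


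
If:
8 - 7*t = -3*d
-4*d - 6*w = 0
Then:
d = -3*w/2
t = 8/7 - 9*w/14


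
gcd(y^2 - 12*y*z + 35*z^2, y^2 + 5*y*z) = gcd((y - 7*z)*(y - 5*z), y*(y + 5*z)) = 1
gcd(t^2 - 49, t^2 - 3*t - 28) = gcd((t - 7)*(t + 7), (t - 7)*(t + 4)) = t - 7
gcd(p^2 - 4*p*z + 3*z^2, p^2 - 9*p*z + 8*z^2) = -p + z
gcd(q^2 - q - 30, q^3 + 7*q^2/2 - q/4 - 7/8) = 1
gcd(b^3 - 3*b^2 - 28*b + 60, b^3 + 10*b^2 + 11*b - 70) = b^2 + 3*b - 10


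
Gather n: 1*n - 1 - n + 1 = 0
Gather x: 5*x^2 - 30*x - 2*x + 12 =5*x^2 - 32*x + 12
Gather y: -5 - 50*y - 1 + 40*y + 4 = -10*y - 2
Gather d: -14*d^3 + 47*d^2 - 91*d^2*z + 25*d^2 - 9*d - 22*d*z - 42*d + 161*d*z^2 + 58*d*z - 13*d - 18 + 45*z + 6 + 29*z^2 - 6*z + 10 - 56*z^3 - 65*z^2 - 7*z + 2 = -14*d^3 + d^2*(72 - 91*z) + d*(161*z^2 + 36*z - 64) - 56*z^3 - 36*z^2 + 32*z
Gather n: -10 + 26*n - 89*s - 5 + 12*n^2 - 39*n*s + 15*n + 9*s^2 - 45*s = 12*n^2 + n*(41 - 39*s) + 9*s^2 - 134*s - 15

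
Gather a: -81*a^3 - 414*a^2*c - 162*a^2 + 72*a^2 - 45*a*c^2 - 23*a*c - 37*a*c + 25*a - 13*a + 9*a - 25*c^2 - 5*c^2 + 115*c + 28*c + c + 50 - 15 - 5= -81*a^3 + a^2*(-414*c - 90) + a*(-45*c^2 - 60*c + 21) - 30*c^2 + 144*c + 30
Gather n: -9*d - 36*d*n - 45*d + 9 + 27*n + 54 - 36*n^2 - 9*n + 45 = -54*d - 36*n^2 + n*(18 - 36*d) + 108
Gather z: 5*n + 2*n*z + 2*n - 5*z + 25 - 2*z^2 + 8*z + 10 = 7*n - 2*z^2 + z*(2*n + 3) + 35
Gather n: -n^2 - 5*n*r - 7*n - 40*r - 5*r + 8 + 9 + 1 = -n^2 + n*(-5*r - 7) - 45*r + 18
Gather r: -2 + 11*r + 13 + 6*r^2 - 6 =6*r^2 + 11*r + 5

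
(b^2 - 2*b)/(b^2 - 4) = b/(b + 2)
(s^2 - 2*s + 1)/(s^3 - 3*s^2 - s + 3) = (s - 1)/(s^2 - 2*s - 3)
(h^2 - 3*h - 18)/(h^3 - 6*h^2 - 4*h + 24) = (h + 3)/(h^2 - 4)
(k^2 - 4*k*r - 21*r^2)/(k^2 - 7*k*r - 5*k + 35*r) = (k + 3*r)/(k - 5)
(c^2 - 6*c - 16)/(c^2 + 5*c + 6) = (c - 8)/(c + 3)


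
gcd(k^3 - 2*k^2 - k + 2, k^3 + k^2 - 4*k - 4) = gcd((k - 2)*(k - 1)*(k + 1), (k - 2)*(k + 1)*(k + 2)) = k^2 - k - 2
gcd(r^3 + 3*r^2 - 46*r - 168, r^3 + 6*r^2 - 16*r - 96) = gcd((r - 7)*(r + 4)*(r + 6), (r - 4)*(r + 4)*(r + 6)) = r^2 + 10*r + 24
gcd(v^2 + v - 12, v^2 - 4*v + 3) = v - 3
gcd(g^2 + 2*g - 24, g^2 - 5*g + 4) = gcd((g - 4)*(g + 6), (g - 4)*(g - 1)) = g - 4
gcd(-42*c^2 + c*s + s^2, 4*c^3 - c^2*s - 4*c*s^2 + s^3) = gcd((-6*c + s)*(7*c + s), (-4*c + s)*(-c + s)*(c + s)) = 1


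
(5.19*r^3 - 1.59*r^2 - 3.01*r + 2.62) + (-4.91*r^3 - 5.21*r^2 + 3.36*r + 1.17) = 0.28*r^3 - 6.8*r^2 + 0.35*r + 3.79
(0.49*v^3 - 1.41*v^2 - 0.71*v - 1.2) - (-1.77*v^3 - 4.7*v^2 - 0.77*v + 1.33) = 2.26*v^3 + 3.29*v^2 + 0.0600000000000001*v - 2.53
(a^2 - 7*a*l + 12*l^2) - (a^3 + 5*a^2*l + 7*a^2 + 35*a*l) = -a^3 - 5*a^2*l - 6*a^2 - 42*a*l + 12*l^2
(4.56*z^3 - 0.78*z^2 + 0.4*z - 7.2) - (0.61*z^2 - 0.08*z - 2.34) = 4.56*z^3 - 1.39*z^2 + 0.48*z - 4.86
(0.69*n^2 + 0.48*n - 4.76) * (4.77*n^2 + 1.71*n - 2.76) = 3.2913*n^4 + 3.4695*n^3 - 23.7888*n^2 - 9.4644*n + 13.1376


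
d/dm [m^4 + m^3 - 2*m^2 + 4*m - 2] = 4*m^3 + 3*m^2 - 4*m + 4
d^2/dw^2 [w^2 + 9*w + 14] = 2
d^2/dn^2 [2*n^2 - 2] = 4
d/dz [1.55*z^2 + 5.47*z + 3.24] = 3.1*z + 5.47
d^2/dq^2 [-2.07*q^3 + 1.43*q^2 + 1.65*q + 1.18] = 2.86 - 12.42*q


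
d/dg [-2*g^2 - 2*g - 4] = -4*g - 2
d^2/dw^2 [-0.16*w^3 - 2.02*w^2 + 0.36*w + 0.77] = -0.96*w - 4.04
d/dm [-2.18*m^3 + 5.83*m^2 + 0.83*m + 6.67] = -6.54*m^2 + 11.66*m + 0.83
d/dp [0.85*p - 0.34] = 0.850000000000000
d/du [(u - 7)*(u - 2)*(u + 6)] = 3*u^2 - 6*u - 40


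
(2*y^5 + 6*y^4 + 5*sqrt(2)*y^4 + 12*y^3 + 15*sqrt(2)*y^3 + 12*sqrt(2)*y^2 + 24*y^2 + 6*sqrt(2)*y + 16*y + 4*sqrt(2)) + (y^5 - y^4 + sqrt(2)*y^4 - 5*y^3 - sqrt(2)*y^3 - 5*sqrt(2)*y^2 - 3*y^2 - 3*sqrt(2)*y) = 3*y^5 + 5*y^4 + 6*sqrt(2)*y^4 + 7*y^3 + 14*sqrt(2)*y^3 + 7*sqrt(2)*y^2 + 21*y^2 + 3*sqrt(2)*y + 16*y + 4*sqrt(2)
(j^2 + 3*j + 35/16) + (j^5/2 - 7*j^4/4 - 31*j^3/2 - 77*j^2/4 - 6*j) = j^5/2 - 7*j^4/4 - 31*j^3/2 - 73*j^2/4 - 3*j + 35/16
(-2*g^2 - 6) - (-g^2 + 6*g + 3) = -g^2 - 6*g - 9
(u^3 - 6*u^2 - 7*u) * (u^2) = u^5 - 6*u^4 - 7*u^3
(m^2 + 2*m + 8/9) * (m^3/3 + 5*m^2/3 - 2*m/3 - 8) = m^5/3 + 7*m^4/3 + 80*m^3/27 - 212*m^2/27 - 448*m/27 - 64/9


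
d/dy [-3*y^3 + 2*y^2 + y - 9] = -9*y^2 + 4*y + 1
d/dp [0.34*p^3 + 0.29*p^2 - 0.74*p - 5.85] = 1.02*p^2 + 0.58*p - 0.74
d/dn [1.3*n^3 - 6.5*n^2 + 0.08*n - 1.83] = 3.9*n^2 - 13.0*n + 0.08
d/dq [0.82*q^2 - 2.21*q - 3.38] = 1.64*q - 2.21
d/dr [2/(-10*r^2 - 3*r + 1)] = 2*(20*r + 3)/(10*r^2 + 3*r - 1)^2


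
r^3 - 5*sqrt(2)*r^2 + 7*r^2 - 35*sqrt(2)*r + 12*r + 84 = (r + 7)*(r - 3*sqrt(2))*(r - 2*sqrt(2))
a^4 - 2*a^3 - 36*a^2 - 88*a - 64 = (a - 8)*(a + 2)^3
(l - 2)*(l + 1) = l^2 - l - 2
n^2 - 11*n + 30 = (n - 6)*(n - 5)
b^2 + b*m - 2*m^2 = (b - m)*(b + 2*m)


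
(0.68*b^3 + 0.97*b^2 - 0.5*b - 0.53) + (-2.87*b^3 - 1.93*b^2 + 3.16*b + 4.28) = -2.19*b^3 - 0.96*b^2 + 2.66*b + 3.75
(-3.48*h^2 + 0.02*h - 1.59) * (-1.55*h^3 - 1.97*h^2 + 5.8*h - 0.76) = 5.394*h^5 + 6.8246*h^4 - 17.7589*h^3 + 5.8931*h^2 - 9.2372*h + 1.2084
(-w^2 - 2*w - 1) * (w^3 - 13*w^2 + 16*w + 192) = -w^5 + 11*w^4 + 9*w^3 - 211*w^2 - 400*w - 192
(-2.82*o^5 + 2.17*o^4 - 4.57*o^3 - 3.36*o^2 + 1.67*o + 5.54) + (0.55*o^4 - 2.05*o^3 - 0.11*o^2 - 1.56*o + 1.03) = -2.82*o^5 + 2.72*o^4 - 6.62*o^3 - 3.47*o^2 + 0.11*o + 6.57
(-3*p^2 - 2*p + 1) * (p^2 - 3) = -3*p^4 - 2*p^3 + 10*p^2 + 6*p - 3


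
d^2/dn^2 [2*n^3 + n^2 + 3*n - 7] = 12*n + 2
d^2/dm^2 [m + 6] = 0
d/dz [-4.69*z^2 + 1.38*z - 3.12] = 1.38 - 9.38*z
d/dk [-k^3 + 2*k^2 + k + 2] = -3*k^2 + 4*k + 1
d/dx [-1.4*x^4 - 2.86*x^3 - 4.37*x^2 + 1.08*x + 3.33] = -5.6*x^3 - 8.58*x^2 - 8.74*x + 1.08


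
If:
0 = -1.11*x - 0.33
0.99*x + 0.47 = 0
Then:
No Solution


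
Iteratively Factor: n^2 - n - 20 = (n + 4)*(n - 5)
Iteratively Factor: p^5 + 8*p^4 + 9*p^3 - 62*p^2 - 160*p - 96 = (p + 2)*(p^4 + 6*p^3 - 3*p^2 - 56*p - 48) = (p + 1)*(p + 2)*(p^3 + 5*p^2 - 8*p - 48) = (p + 1)*(p + 2)*(p + 4)*(p^2 + p - 12) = (p + 1)*(p + 2)*(p + 4)^2*(p - 3)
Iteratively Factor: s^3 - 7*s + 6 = (s + 3)*(s^2 - 3*s + 2) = (s - 1)*(s + 3)*(s - 2)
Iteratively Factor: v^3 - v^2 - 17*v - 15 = (v - 5)*(v^2 + 4*v + 3) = (v - 5)*(v + 3)*(v + 1)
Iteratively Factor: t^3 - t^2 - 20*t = (t - 5)*(t^2 + 4*t) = (t - 5)*(t + 4)*(t)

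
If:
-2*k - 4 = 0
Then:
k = -2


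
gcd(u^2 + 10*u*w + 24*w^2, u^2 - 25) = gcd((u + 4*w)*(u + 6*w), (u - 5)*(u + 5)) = 1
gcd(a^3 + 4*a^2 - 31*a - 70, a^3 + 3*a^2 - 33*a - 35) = a^2 + 2*a - 35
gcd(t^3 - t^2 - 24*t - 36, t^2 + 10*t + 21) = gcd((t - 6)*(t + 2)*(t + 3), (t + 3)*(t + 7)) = t + 3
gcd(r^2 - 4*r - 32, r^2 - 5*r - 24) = r - 8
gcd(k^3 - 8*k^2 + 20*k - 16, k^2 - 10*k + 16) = k - 2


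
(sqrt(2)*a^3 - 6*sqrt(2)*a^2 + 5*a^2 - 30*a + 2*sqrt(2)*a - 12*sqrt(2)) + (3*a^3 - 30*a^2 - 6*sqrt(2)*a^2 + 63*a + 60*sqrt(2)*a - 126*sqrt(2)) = sqrt(2)*a^3 + 3*a^3 - 25*a^2 - 12*sqrt(2)*a^2 + 33*a + 62*sqrt(2)*a - 138*sqrt(2)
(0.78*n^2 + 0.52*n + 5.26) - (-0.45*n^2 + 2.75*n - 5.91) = 1.23*n^2 - 2.23*n + 11.17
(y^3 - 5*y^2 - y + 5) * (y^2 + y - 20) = y^5 - 4*y^4 - 26*y^3 + 104*y^2 + 25*y - 100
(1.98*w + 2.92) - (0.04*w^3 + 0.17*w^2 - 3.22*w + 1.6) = -0.04*w^3 - 0.17*w^2 + 5.2*w + 1.32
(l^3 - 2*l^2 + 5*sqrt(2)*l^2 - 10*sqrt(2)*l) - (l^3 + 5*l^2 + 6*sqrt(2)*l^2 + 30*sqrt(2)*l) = -7*l^2 - sqrt(2)*l^2 - 40*sqrt(2)*l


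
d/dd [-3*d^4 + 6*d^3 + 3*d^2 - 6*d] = -12*d^3 + 18*d^2 + 6*d - 6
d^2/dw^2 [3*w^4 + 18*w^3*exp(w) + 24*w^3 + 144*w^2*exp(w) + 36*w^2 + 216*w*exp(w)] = 18*w^3*exp(w) + 252*w^2*exp(w) + 36*w^2 + 900*w*exp(w) + 144*w + 720*exp(w) + 72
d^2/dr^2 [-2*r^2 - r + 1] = -4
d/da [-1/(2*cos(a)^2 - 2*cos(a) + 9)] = 2*(sin(a) - sin(2*a))/(2*cos(a) - cos(2*a) - 10)^2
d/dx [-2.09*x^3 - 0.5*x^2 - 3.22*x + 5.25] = -6.27*x^2 - 1.0*x - 3.22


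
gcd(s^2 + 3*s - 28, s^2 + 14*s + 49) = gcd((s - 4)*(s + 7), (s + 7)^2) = s + 7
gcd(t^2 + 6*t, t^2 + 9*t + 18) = t + 6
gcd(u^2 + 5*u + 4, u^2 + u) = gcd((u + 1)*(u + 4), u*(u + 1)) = u + 1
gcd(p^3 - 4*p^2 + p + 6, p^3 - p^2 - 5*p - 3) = p^2 - 2*p - 3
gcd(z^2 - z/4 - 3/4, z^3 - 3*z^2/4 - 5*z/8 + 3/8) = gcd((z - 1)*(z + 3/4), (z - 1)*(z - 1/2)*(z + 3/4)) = z^2 - z/4 - 3/4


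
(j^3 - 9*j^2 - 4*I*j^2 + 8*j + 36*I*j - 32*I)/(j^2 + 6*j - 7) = (j^2 - 4*j*(2 + I) + 32*I)/(j + 7)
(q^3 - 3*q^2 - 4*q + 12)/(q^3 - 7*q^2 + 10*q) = (q^2 - q - 6)/(q*(q - 5))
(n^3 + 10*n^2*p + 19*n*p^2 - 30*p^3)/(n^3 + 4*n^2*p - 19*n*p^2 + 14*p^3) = (-n^2 - 11*n*p - 30*p^2)/(-n^2 - 5*n*p + 14*p^2)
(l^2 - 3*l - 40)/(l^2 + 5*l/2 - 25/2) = 2*(l - 8)/(2*l - 5)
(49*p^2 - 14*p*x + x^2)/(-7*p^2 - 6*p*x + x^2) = (-7*p + x)/(p + x)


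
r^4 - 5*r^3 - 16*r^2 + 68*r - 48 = (r - 6)*(r - 2)*(r - 1)*(r + 4)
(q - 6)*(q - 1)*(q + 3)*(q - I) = q^4 - 4*q^3 - I*q^3 - 15*q^2 + 4*I*q^2 + 18*q + 15*I*q - 18*I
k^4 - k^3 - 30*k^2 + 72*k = k*(k - 4)*(k - 3)*(k + 6)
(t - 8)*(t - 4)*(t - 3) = t^3 - 15*t^2 + 68*t - 96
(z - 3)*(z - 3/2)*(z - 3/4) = z^3 - 21*z^2/4 + 63*z/8 - 27/8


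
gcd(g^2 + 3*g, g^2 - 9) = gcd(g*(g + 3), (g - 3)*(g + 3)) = g + 3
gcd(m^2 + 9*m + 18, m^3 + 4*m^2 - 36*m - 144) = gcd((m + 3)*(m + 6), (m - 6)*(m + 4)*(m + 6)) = m + 6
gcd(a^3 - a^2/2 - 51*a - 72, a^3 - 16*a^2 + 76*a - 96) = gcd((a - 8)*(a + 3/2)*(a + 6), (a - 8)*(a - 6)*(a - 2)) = a - 8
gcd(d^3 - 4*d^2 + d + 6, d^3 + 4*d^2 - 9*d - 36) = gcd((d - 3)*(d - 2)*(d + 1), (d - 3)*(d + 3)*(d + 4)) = d - 3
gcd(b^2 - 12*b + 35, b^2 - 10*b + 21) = b - 7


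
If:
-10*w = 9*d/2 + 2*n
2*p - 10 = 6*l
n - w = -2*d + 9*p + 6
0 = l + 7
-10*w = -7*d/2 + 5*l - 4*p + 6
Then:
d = 3180/47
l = -7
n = -23795/94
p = -16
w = 1897/94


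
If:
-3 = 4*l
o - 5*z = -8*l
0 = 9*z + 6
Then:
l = -3/4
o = 8/3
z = -2/3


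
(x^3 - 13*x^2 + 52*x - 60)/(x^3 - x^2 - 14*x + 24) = (x^2 - 11*x + 30)/(x^2 + x - 12)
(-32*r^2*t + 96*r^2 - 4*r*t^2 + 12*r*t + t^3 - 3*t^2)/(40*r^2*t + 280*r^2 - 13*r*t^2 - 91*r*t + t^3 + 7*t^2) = (-4*r*t + 12*r - t^2 + 3*t)/(5*r*t + 35*r - t^2 - 7*t)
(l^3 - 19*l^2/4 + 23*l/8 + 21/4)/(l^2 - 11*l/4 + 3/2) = (8*l^2 - 22*l - 21)/(2*(4*l - 3))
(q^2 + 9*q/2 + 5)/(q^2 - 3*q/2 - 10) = (q + 2)/(q - 4)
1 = 1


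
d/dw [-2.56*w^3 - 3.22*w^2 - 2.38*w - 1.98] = -7.68*w^2 - 6.44*w - 2.38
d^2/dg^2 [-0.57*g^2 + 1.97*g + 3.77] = -1.14000000000000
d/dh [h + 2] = 1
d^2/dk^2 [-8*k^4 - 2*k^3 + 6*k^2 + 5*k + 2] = -96*k^2 - 12*k + 12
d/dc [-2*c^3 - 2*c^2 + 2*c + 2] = -6*c^2 - 4*c + 2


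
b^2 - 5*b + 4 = (b - 4)*(b - 1)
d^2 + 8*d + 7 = (d + 1)*(d + 7)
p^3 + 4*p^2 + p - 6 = (p - 1)*(p + 2)*(p + 3)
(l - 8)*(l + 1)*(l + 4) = l^3 - 3*l^2 - 36*l - 32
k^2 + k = k*(k + 1)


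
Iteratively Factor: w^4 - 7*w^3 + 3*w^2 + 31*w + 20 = (w + 1)*(w^3 - 8*w^2 + 11*w + 20) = (w - 4)*(w + 1)*(w^2 - 4*w - 5) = (w - 4)*(w + 1)^2*(w - 5)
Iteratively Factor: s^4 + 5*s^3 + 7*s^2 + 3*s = (s)*(s^3 + 5*s^2 + 7*s + 3) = s*(s + 1)*(s^2 + 4*s + 3) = s*(s + 1)*(s + 3)*(s + 1)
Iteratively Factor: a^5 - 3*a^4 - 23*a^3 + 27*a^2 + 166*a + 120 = (a + 2)*(a^4 - 5*a^3 - 13*a^2 + 53*a + 60) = (a - 4)*(a + 2)*(a^3 - a^2 - 17*a - 15) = (a - 5)*(a - 4)*(a + 2)*(a^2 + 4*a + 3) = (a - 5)*(a - 4)*(a + 2)*(a + 3)*(a + 1)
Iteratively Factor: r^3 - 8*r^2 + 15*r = (r - 3)*(r^2 - 5*r) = (r - 5)*(r - 3)*(r)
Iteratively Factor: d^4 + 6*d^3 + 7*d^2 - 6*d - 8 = (d + 2)*(d^3 + 4*d^2 - d - 4) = (d + 1)*(d + 2)*(d^2 + 3*d - 4) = (d + 1)*(d + 2)*(d + 4)*(d - 1)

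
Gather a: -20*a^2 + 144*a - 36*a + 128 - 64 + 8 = -20*a^2 + 108*a + 72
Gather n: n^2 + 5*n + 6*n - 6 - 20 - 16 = n^2 + 11*n - 42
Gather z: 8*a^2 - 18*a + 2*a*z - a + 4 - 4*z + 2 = 8*a^2 - 19*a + z*(2*a - 4) + 6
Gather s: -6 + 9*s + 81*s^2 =81*s^2 + 9*s - 6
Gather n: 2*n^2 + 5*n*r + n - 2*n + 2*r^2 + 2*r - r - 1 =2*n^2 + n*(5*r - 1) + 2*r^2 + r - 1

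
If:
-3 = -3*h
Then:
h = 1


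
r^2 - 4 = (r - 2)*(r + 2)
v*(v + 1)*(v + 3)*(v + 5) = v^4 + 9*v^3 + 23*v^2 + 15*v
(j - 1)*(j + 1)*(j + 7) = j^3 + 7*j^2 - j - 7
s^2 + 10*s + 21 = (s + 3)*(s + 7)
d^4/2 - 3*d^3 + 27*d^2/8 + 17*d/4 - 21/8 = (d/2 + 1/2)*(d - 7/2)*(d - 3)*(d - 1/2)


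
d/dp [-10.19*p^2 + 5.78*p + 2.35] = 5.78 - 20.38*p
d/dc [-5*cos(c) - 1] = 5*sin(c)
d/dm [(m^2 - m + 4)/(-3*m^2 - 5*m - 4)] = 8*(-m^2 + 2*m + 3)/(9*m^4 + 30*m^3 + 49*m^2 + 40*m + 16)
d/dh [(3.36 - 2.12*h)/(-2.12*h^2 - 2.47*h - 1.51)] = (-4.4944*h^2 + 14.2464*h + 11.5004)/(4.4944*h^4 + 10.4728*h^3 + 12.5033*h^2 + 7.4594*h + 2.2801)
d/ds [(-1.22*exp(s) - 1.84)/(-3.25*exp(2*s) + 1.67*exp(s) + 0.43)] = (-3.965*exp(2*s) - 11.96*exp(s) + 2.5482)*exp(s)/(10.5625*exp(4*s) - 10.855*exp(3*s) - 0.00609999999999999*exp(2*s) + 1.4362*exp(s) + 0.1849)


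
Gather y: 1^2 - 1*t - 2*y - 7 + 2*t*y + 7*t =6*t + y*(2*t - 2) - 6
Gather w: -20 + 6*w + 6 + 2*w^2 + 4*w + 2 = 2*w^2 + 10*w - 12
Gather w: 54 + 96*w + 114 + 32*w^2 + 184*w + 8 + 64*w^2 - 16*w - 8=96*w^2 + 264*w + 168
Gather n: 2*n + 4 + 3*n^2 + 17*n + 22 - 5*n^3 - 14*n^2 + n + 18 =-5*n^3 - 11*n^2 + 20*n + 44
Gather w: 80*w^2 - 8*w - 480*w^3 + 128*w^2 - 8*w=-480*w^3 + 208*w^2 - 16*w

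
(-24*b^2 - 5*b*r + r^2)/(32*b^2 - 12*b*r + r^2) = (3*b + r)/(-4*b + r)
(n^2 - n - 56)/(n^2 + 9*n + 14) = (n - 8)/(n + 2)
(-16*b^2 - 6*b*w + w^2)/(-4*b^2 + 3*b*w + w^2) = (-16*b^2 - 6*b*w + w^2)/(-4*b^2 + 3*b*w + w^2)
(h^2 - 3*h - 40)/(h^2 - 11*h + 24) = (h + 5)/(h - 3)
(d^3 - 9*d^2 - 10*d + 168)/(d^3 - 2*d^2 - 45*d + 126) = (d^2 - 3*d - 28)/(d^2 + 4*d - 21)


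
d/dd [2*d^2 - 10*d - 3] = 4*d - 10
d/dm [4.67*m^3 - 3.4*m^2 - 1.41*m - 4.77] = 14.01*m^2 - 6.8*m - 1.41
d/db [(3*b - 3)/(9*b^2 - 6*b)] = (-3*b^2 + 6*b - 2)/(b^2*(9*b^2 - 12*b + 4))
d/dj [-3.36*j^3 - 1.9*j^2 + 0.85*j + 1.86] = -10.08*j^2 - 3.8*j + 0.85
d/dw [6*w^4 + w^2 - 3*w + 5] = 24*w^3 + 2*w - 3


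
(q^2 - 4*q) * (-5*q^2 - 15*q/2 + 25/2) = -5*q^4 + 25*q^3/2 + 85*q^2/2 - 50*q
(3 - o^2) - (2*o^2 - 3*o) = -3*o^2 + 3*o + 3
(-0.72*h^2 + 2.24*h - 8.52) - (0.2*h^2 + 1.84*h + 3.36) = -0.92*h^2 + 0.4*h - 11.88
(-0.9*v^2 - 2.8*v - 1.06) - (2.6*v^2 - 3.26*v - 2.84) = -3.5*v^2 + 0.46*v + 1.78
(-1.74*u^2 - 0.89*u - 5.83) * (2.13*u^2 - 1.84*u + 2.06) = -3.7062*u^4 + 1.3059*u^3 - 14.3647*u^2 + 8.8938*u - 12.0098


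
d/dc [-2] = 0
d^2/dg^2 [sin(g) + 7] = -sin(g)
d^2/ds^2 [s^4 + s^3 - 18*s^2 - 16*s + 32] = 12*s^2 + 6*s - 36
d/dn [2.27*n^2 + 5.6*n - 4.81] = 4.54*n + 5.6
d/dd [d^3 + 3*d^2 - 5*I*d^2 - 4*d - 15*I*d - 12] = 3*d^2 + d*(6 - 10*I) - 4 - 15*I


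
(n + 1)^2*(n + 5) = n^3 + 7*n^2 + 11*n + 5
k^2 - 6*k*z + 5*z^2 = (k - 5*z)*(k - z)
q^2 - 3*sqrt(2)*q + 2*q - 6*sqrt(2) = (q + 2)*(q - 3*sqrt(2))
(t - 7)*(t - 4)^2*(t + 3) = t^4 - 12*t^3 + 27*t^2 + 104*t - 336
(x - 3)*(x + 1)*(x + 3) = x^3 + x^2 - 9*x - 9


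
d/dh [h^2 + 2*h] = 2*h + 2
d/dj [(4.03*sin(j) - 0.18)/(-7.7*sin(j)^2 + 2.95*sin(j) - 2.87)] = (31.031*sin(j)^2 - 2.772*sin(j) - 11.0351)*cos(j)/(59.29*sin(j)^4 - 45.43*sin(j)^3 + 52.9005*sin(j)^2 - 16.933*sin(j) + 8.2369)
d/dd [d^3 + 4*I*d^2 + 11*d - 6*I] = 3*d^2 + 8*I*d + 11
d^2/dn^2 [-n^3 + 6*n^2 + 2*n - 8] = 12 - 6*n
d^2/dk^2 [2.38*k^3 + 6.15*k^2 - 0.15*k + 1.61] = 14.28*k + 12.3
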